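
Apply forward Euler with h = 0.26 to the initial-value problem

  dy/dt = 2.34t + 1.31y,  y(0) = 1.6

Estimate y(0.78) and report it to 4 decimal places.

4.3834

Euler: y_{n+1} = y_n + h·f(t_n, y_n).
t=0.000000, y=1.600000: f=2.096000 → y ← 1.600000 + 0.26·2.096000 = 2.144960
t=0.260000, y=2.144960: f=3.418298 → y ← 2.144960 + 0.26·3.418298 = 3.033717
t=0.520000, y=3.033717: f=5.190970 → y ← 3.033717 + 0.26·5.190970 = 4.383370
y(0.78) ≈ 4.3834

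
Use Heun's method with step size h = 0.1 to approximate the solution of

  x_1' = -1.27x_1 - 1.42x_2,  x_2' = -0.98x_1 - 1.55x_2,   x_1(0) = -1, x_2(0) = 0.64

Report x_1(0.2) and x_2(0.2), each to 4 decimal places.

Heun on (x_1,x_2): k1 = f(x_n, state_n); k2 = f(x_n + h, state_n + h·k1); state_{n+1} = state_n + (h/2)·(k1 + k2).
0.000000: (-1.000000, 0.640000)
  k1 = (0.361200, -0.012000)
  predictor → (-0.963880, 0.638800)
  k2 = (0.317032, -0.045538)
  → (-0.966088, 0.637123)
0.100000: (-0.966088, 0.637123)
  k1 = (0.322217, -0.040774)
  predictor → (-0.933867, 0.633046)
  k2 = (0.287086, -0.066031)
  → (-0.935623, 0.631783)
(x_1(0.2), x_2(0.2)) ≈ (-0.9356, 0.6318)

-0.9356, 0.6318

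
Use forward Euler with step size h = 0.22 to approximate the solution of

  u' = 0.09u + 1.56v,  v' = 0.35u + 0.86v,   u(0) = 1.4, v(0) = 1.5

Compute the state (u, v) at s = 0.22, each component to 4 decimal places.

1.9425, 1.8916

Euler on (u,v): u_{n+1} = u_n + h·u', v_{n+1} = v_n + h·v'.
0.000000: (1.400000, 1.500000); f=(2.466000, 1.780000) → (1.942520, 1.891600)
(u(0.22), v(0.22)) ≈ (1.9425, 1.8916)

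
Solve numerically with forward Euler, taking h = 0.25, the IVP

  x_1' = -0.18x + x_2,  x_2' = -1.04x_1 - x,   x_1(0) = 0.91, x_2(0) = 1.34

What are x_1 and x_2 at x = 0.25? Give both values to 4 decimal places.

Euler on (x_1,x_2): x_1_{n+1} = x_1_n + h·x_1', x_2_{n+1} = x_2_n + h·x_2'.
0.000000: (0.910000, 1.340000); f=(1.340000, -0.946400) → (1.245000, 1.103400)
(x_1(0.25), x_2(0.25)) ≈ (1.2450, 1.1034)

1.2450, 1.1034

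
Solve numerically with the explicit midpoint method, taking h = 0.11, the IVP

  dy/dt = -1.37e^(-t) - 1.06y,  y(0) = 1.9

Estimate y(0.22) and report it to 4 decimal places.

1.2666

Midpoint: k1 = f(t_n, y_n); k2 = f(t_n + h/2, y_n + (h/2)·k1); y_{n+1} = y_n + h·k2.
t=0.000000, y=1.900000:
  k1 = f(0.000000, 1.900000) = -3.384000
  k2 = f(0.055000, 1.713880) = -3.113397
  y ← 1.900000 + 0.11·(-3.113397) = 1.557526
t=0.110000, y=1.557526:
  k1 = f(0.110000, 1.557526) = -2.878271
  k2 = f(0.165000, 1.399221) = -2.644789
  y ← 1.557526 + 0.11·(-2.644789) = 1.266599
y(0.22) ≈ 1.2666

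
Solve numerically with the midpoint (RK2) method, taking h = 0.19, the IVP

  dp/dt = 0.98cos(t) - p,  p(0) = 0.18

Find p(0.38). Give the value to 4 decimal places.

0.4236

Midpoint: k1 = f(t_n, p_n); k2 = f(t_n + h/2, p_n + (h/2)·k1); p_{n+1} = p_n + h·k2.
t=0.000000, p=0.180000:
  k1 = f(0.000000, 0.180000) = 0.800000
  k2 = f(0.095000, 0.256000) = 0.719581
  p ← 0.180000 + 0.19·0.719581 = 0.316720
t=0.190000, p=0.316720:
  k1 = f(0.190000, 0.316720) = 0.645644
  k2 = f(0.285000, 0.378057) = 0.562412
  p ← 0.316720 + 0.19·0.562412 = 0.423579
p(0.38) ≈ 0.4236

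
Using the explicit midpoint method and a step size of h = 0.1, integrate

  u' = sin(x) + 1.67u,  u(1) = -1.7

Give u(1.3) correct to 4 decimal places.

-2.4498

Midpoint: k1 = f(x_n, u_n); k2 = f(x_n + h/2, u_n + (h/2)·k1); u_{n+1} = u_n + h·k2.
x=1.000000, u=-1.700000:
  k1 = f(1.000000, -1.700000) = -1.997529
  k2 = f(1.050000, -1.799876) = -2.138370
  u ← -1.700000 + 0.1·(-2.138370) = -1.913837
x=1.100000, u=-1.913837:
  k1 = f(1.100000, -1.913837) = -2.304901
  k2 = f(1.150000, -2.029082) = -2.475803
  u ← -1.913837 + 0.1·(-2.475803) = -2.161417
x=1.200000, u=-2.161417:
  k1 = f(1.200000, -2.161417) = -2.677528
  k2 = f(1.250000, -2.295294) = -2.884156
  u ← -2.161417 + 0.1·(-2.884156) = -2.449833
u(1.3) ≈ -2.4498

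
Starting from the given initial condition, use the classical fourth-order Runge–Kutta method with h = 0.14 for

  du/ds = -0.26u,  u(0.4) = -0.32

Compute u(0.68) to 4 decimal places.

-0.2975

RK4: k1 = f(s_n, u_n); k2 = f(s_n + h/2, u_n + (h/2)·k1); k3 = f(s_n + h/2, u_n + (h/2)·k2); k4 = f(s_n + h, u_n + h·k3); u_{n+1} = u_n + (h/6)·(k1 + 2k2 + 2k3 + k4).
s=0.400000, u=-0.320000:
  k1 = f(0.400000, -0.320000) = 0.083200
  k2 = f(0.470000, -0.314176) = 0.081686
  k3 = f(0.470000, -0.314282) = 0.081713
  k4 = f(0.540000, -0.308560) = 0.080226
  u ← -0.320000 + (0.14/6)·(k1 + 2k2 + 2k3 + k4) = -0.308561
s=0.540000, u=-0.308561:
  k1 = f(0.540000, -0.308561) = 0.080226
  k2 = f(0.610000, -0.302946) = 0.078766
  k3 = f(0.610000, -0.303048) = 0.078792
  k4 = f(0.680000, -0.297531) = 0.077358
  u ← -0.308561 + (0.14/6)·(k1 + 2k2 + 2k3 + k4) = -0.297532
u(0.68) ≈ -0.2975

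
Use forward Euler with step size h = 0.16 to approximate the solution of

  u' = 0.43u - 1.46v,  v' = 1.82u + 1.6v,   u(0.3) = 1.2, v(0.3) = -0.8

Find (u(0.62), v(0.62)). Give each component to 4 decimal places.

1.7236, -0.3952

Euler on (u,v): u_{n+1} = u_n + h·u', v_{n+1} = v_n + h·v'.
0.300000: (1.200000, -0.800000); f=(1.684000, 0.904000) → (1.469440, -0.655360)
0.460000: (1.469440, -0.655360); f=(1.588685, 1.625805) → (1.723630, -0.395231)
(u(0.62), v(0.62)) ≈ (1.7236, -0.3952)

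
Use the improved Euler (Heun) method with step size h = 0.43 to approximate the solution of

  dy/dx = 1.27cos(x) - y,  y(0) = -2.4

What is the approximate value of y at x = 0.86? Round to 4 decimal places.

-0.4661

Heun: k1 = f(x_n, y_n); k2 = f(x_n + h, y_n + h·k1); y_{n+1} = y_n + (h/2)·(k1 + k2).
x=0.000000, y=-2.400000:
  k1 = f(0.000000, -2.400000) = 3.670000
  k2 = f(0.430000, -0.821900) = 1.976287
  y ← -2.400000 + (0.43/2)·(3.670000 + 1.976287) = -1.186048
x=0.430000, y=-1.186048:
  k1 = f(0.430000, -1.186048) = 2.340435
  k2 = f(0.860000, -0.179661) = 1.008257
  y ← -1.186048 + (0.43/2)·(2.340435 + 1.008257) = -0.466080
y(0.86) ≈ -0.4661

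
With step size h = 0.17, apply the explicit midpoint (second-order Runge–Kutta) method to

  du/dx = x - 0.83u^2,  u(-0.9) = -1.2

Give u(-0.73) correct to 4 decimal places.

-1.6065

Midpoint: k1 = f(x_n, u_n); k2 = f(x_n + h/2, u_n + (h/2)·k1); u_{n+1} = u_n + h·k2.
x=-0.900000, u=-1.200000:
  k1 = f(-0.900000, -1.200000) = -2.095200
  k2 = f(-0.815000, -1.378092) = -2.391284
  u ← -1.200000 + 0.17·(-2.391284) = -1.606518
u(-0.73) ≈ -1.6065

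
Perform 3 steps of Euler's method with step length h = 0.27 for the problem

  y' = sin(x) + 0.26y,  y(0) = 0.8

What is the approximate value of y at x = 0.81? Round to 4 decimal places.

1.1965

Euler: y_{n+1} = y_n + h·f(x_n, y_n).
x=0.000000, y=0.800000: f=0.208000 → y ← 0.800000 + 0.27·0.208000 = 0.856160
x=0.270000, y=0.856160: f=0.489333 → y ← 0.856160 + 0.27·0.489333 = 0.988280
x=0.540000, y=0.988280: f=0.771089 → y ← 0.988280 + 0.27·0.771089 = 1.196474
y(0.81) ≈ 1.1965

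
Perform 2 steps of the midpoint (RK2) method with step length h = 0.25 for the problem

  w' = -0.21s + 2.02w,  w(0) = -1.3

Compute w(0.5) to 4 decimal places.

-3.4983

Midpoint: k1 = f(s_n, w_n); k2 = f(s_n + h/2, w_n + (h/2)·k1); w_{n+1} = w_n + h·k2.
s=0.000000, w=-1.300000:
  k1 = f(0.000000, -1.300000) = -2.626000
  k2 = f(0.125000, -1.628250) = -3.315315
  w ← -1.300000 + 0.25·(-3.315315) = -2.128829
s=0.250000, w=-2.128829:
  k1 = f(0.250000, -2.128829) = -4.352734
  k2 = f(0.375000, -2.672921) = -5.478049
  w ← -2.128829 + 0.25·(-5.478049) = -3.498341
w(0.5) ≈ -3.4983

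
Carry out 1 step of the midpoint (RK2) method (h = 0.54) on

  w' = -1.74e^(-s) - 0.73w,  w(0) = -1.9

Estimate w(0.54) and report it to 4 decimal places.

Midpoint: k1 = f(s_n, w_n); k2 = f(s_n + h/2, w_n + (h/2)·k1); w_{n+1} = w_n + h·k2.
s=0.000000, w=-1.900000:
  k1 = f(0.000000, -1.900000) = -0.353000
  k2 = f(0.270000, -1.995310) = 0.128296
  w ← -1.900000 + 0.54·0.128296 = -1.830720
w(0.54) ≈ -1.8307

-1.8307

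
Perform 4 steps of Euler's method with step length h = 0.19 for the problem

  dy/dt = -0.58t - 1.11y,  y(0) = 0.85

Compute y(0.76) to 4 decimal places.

Euler: y_{n+1} = y_n + h·f(t_n, y_n).
t=0.000000, y=0.850000: f=-0.943500 → y ← 0.850000 + 0.19·(-0.943500) = 0.670735
t=0.190000, y=0.670735: f=-0.854716 → y ← 0.670735 + 0.19·(-0.854716) = 0.508339
t=0.380000, y=0.508339: f=-0.784656 → y ← 0.508339 + 0.19·(-0.784656) = 0.359254
t=0.570000, y=0.359254: f=-0.729372 → y ← 0.359254 + 0.19·(-0.729372) = 0.220674
y(0.76) ≈ 0.2207

0.2207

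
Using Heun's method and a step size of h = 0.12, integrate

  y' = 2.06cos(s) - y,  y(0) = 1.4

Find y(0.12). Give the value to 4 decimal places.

Heun: k1 = f(s_n, y_n); k2 = f(s_n + h, y_n + h·k1); y_{n+1} = y_n + (h/2)·(k1 + k2).
s=0.000000, y=1.400000:
  k1 = f(0.000000, 1.400000) = 0.660000
  k2 = f(0.120000, 1.479200) = 0.565986
  y ← 1.400000 + (0.12/2)·(0.660000 + 0.565986) = 1.473559
y(0.12) ≈ 1.4736

1.4736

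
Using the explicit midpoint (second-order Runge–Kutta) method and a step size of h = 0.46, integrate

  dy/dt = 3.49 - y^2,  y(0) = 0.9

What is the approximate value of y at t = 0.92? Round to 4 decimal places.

Midpoint: k1 = f(t_n, y_n); k2 = f(t_n + h/2, y_n + (h/2)·k1); y_{n+1} = y_n + h·k2.
t=0.000000, y=0.900000:
  k1 = f(0.000000, 0.900000) = 2.680000
  k2 = f(0.230000, 1.516400) = 1.190531
  y ← 0.900000 + 0.46·1.190531 = 1.447644
t=0.460000, y=1.447644:
  k1 = f(0.460000, 1.447644) = 1.394326
  k2 = f(0.690000, 1.768339) = 0.362976
  y ← 1.447644 + 0.46·0.362976 = 1.614613
y(0.92) ≈ 1.6146

1.6146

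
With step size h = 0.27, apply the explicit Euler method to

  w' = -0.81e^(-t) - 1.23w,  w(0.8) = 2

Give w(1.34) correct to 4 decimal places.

Euler: w_{n+1} = w_n + h·f(t_n, w_n).
t=0.800000, w=2.000000: f=-2.823956 → w ← 2.000000 + 0.27·(-2.823956) = 1.237532
t=1.070000, w=1.237532: f=-1.800001 → w ← 1.237532 + 0.27·(-1.800001) = 0.751531
w(1.34) ≈ 0.7515

0.7515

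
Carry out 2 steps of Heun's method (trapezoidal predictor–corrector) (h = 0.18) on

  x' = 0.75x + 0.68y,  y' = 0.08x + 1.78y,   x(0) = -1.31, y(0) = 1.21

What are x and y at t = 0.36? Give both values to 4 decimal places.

Heun on (x,y): k1 = f(t_n, state_n); k2 = f(t_n + h, state_n + h·k1); state_{n+1} = state_n + (h/2)·(k1 + k2).
0.000000: (-1.310000, 1.210000)
  k1 = (-0.159700, 2.049000)
  predictor → (-1.338746, 1.578820)
  k2 = (0.069538, 2.703200)
  → (-1.318115, 1.637698)
0.180000: (-1.318115, 1.637698)
  k1 = (0.125049, 2.809653)
  predictor → (-1.295606, 2.143436)
  k2 = (0.485832, 3.711667)
  → (-1.263135, 2.224617)
(x(0.36), y(0.36)) ≈ (-1.2631, 2.2246)

-1.2631, 2.2246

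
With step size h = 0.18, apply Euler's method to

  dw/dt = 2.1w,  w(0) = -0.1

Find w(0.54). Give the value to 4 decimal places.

-0.2617

Euler: w_{n+1} = w_n + h·f(t_n, w_n).
t=0.000000, w=-0.100000: f=-0.210000 → w ← -0.100000 + 0.18·(-0.210000) = -0.137800
t=0.180000, w=-0.137800: f=-0.289380 → w ← -0.137800 + 0.18·(-0.289380) = -0.189888
t=0.360000, w=-0.189888: f=-0.398766 → w ← -0.189888 + 0.18·(-0.398766) = -0.261666
w(0.54) ≈ -0.2617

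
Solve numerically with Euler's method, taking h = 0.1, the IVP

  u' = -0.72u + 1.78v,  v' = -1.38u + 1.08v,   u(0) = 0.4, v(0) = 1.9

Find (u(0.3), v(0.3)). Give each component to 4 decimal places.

Euler on (u,v): u_{n+1} = u_n + h·u', v_{n+1} = v_n + h·v'.
0.000000: (0.400000, 1.900000); f=(3.094000, 1.500000) → (0.709400, 2.050000)
0.100000: (0.709400, 2.050000); f=(3.138232, 1.235028) → (1.023223, 2.173503)
0.200000: (1.023223, 2.173503); f=(3.132114, 0.935335) → (1.336435, 2.267036)
(u(0.3), v(0.3)) ≈ (1.3364, 2.2670)

1.3364, 2.2670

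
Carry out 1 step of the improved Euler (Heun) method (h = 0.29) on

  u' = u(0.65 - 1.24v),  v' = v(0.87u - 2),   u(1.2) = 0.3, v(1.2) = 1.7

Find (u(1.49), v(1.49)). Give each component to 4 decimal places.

0.2267, 1.0454

Heun on (u,v): k1 = f(x_n, state_n); k2 = f(x_n + h, state_n + h·k1); state_{n+1} = state_n + (h/2)·(k1 + k2).
1.200000: (0.300000, 1.700000)
  k1 = (-0.437400, -2.956300)
  predictor → (0.173154, 0.842673)
  k2 = (-0.068381, -1.558402)
  → (0.226662, 1.045368)
(u(1.49), v(1.49)) ≈ (0.2267, 1.0454)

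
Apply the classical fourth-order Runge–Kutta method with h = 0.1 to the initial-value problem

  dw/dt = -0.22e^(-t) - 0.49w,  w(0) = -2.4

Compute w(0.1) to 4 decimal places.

RK4: k1 = f(t_n, w_n); k2 = f(t_n + h/2, w_n + (h/2)·k1); k3 = f(t_n + h/2, w_n + (h/2)·k2); k4 = f(t_n + h, w_n + h·k3); w_{n+1} = w_n + (h/6)·(k1 + 2k2 + 2k3 + k4).
t=0.000000, w=-2.400000:
  k1 = f(0.000000, -2.400000) = 0.956000
  k2 = f(0.050000, -2.352200) = 0.943308
  k3 = f(0.050000, -2.352835) = 0.943618
  k4 = f(0.100000, -2.305638) = 0.930698
  w ← -2.400000 + (0.1/6)·(k1 + 2k2 + 2k3 + k4) = -2.305657
w(0.1) ≈ -2.3057

-2.3057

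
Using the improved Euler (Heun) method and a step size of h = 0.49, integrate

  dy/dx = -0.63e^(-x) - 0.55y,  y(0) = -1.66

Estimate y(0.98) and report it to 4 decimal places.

Heun: k1 = f(x_n, y_n); k2 = f(x_n + h, y_n + h·k1); y_{n+1} = y_n + (h/2)·(k1 + k2).
x=0.000000, y=-1.660000:
  k1 = f(0.000000, -1.660000) = 0.283000
  k2 = f(0.490000, -1.521330) = 0.450777
  y ← -1.660000 + (0.49/2)·(0.283000 + 0.450777) = -1.480225
x=0.490000, y=-1.480225:
  k1 = f(0.490000, -1.480225) = 0.428169
  k2 = f(0.980000, -1.270422) = 0.462286
  y ← -1.480225 + (0.49/2)·(0.428169 + 0.462286) = -1.262063
y(0.98) ≈ -1.2621

-1.2621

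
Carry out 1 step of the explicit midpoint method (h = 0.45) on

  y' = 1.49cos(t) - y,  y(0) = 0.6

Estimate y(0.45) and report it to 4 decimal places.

Midpoint: k1 = f(t_n, y_n); k2 = f(t_n + h/2, y_n + (h/2)·k1); y_{n+1} = y_n + h·k2.
t=0.000000, y=0.600000:
  k1 = f(0.000000, 0.600000) = 0.890000
  k2 = f(0.225000, 0.800250) = 0.652193
  y ← 0.600000 + 0.45·0.652193 = 0.893487
y(0.45) ≈ 0.8935

0.8935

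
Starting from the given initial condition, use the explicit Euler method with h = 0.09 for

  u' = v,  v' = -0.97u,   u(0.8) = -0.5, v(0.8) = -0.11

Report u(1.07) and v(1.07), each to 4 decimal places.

Euler on (u,v): u_{n+1} = u_n + h·u', v_{n+1} = v_n + h·v'.
0.800000: (-0.500000, -0.110000); f=(-0.110000, 0.485000) → (-0.509900, -0.066350)
0.890000: (-0.509900, -0.066350); f=(-0.066350, 0.494603) → (-0.515872, -0.021836)
0.980000: (-0.515872, -0.021836); f=(-0.021836, 0.500395) → (-0.517837, 0.023200)
(u(1.07), v(1.07)) ≈ (-0.5178, 0.0232)

-0.5178, 0.0232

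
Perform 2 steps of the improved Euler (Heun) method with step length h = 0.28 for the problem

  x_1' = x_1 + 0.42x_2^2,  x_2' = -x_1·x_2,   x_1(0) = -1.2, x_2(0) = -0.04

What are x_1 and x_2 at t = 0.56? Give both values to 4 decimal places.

Heun on (x_1,x_2): k1 = f(t_n, state_n); k2 = f(t_n + h, state_n + h·k1); state_{n+1} = state_n + (h/2)·(k1 + k2).
0.000000: (-1.200000, -0.040000)
  k1 = (-1.199328, -0.048000)
  predictor → (-1.535812, -0.053440)
  k2 = (-1.534612, -0.082074)
  → (-1.582752, -0.058210)
0.280000: (-1.582752, -0.058210)
  k1 = (-1.581329, -0.092132)
  predictor → (-2.025524, -0.084007)
  k2 = (-2.022560, -0.170159)
  → (-2.087296, -0.094931)
(x_1(0.56), x_2(0.56)) ≈ (-2.0873, -0.0949)

-2.0873, -0.0949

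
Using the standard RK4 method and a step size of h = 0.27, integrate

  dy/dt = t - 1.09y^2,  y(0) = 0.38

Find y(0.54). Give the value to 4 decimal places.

RK4: k1 = f(t_n, y_n); k2 = f(t_n + h/2, y_n + (h/2)·k1); k3 = f(t_n + h/2, y_n + (h/2)·k2); k4 = f(t_n + h, y_n + h·k3); y_{n+1} = y_n + (h/6)·(k1 + 2k2 + 2k3 + k4).
t=0.000000, y=0.380000:
  k1 = f(0.000000, 0.380000) = -0.157396
  k2 = f(0.135000, 0.358752) = -0.005286
  k3 = f(0.135000, 0.379286) = -0.021805
  k4 = f(0.270000, 0.374113) = 0.117443
  y ← 0.380000 + (0.27/6)·(k1 + 2k2 + 2k3 + k4) = 0.375764
t=0.270000, y=0.375764:
  k1 = f(0.270000, 0.375764) = 0.116094
  k2 = f(0.405000, 0.391437) = 0.237987
  k3 = f(0.405000, 0.407892) = 0.223650
  k4 = f(0.540000, 0.436149) = 0.332653
  y ← 0.375764 + (0.27/6)·(k1 + 2k2 + 2k3 + k4) = 0.437505
y(0.54) ≈ 0.4375

0.4375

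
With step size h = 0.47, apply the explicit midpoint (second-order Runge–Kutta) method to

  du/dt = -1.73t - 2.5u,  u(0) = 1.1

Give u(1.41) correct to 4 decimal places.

Midpoint: k1 = f(t_n, u_n); k2 = f(t_n + h/2, u_n + (h/2)·k1); u_{n+1} = u_n + h·k2.
t=0.000000, u=1.100000:
  k1 = f(0.000000, 1.100000) = -2.750000
  k2 = f(0.235000, 0.453750) = -1.540925
  u ← 1.100000 + 0.47·(-1.540925) = 0.375765
t=0.470000, u=0.375765:
  k1 = f(0.470000, 0.375765) = -1.752513
  k2 = f(0.705000, -0.036075) = -1.129462
  u ← 0.375765 + 0.47·(-1.129462) = -0.155082
t=0.940000, u=-0.155082:
  k1 = f(0.940000, -0.155082) = -1.238496
  k2 = f(1.175000, -0.446128) = -0.917429
  u ← -0.155082 + 0.47·(-0.917429) = -0.586274
u(1.41) ≈ -0.5863

-0.5863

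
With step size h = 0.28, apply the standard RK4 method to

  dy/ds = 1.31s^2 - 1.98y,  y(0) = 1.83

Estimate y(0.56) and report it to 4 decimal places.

RK4: k1 = f(s_n, y_n); k2 = f(s_n + h/2, y_n + (h/2)·k1); k3 = f(s_n + h/2, y_n + (h/2)·k2); k4 = f(s_n + h, y_n + h·k3); y_{n+1} = y_n + (h/6)·(k1 + 2k2 + 2k3 + k4).
s=0.000000, y=1.830000:
  k1 = f(0.000000, 1.830000) = -3.623400
  k2 = f(0.140000, 1.322724) = -2.593318
  k3 = f(0.140000, 1.466936) = -2.878856
  k4 = f(0.280000, 1.023920) = -1.924658
  y ← 1.830000 + (0.28/6)·(k1 + 2k2 + 2k3 + k4) = 1.060354
s=0.280000, y=1.060354:
  k1 = f(0.280000, 1.060354) = -1.996798
  k2 = f(0.420000, 0.780803) = -1.314905
  k3 = f(0.420000, 0.876268) = -1.503926
  k4 = f(0.560000, 0.639255) = -0.854909
  y ← 1.060354 + (0.28/6)·(k1 + 2k2 + 2k3 + k4) = 0.664184
y(0.56) ≈ 0.6642

0.6642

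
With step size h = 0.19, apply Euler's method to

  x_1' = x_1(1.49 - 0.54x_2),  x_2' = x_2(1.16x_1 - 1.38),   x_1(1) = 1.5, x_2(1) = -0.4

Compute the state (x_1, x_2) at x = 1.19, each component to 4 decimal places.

Euler on (x_1,x_2): x_1_{n+1} = x_1_n + h·x_1', x_2_{n+1} = x_2_n + h·x_2'.
1.000000: (1.500000, -0.400000); f=(2.559000, -0.144000) → (1.986210, -0.427360)
(x_1(1.19), x_2(1.19)) ≈ (1.9862, -0.4274)

1.9862, -0.4274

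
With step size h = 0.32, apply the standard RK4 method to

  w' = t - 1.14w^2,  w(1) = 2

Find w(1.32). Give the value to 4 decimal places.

1.3961

RK4: k1 = f(t_n, w_n); k2 = f(t_n + h/2, w_n + (h/2)·k1); k3 = f(t_n + h/2, w_n + (h/2)·k2); k4 = f(t_n + h, w_n + h·k3); w_{n+1} = w_n + (h/6)·(k1 + 2k2 + 2k3 + k4).
t=1.000000, w=2.000000:
  k1 = f(1.000000, 2.000000) = -3.560000
  k2 = f(1.160000, 1.430400) = -1.172490
  k3 = f(1.160000, 1.812402) = -2.584671
  k4 = f(1.320000, 1.172905) = -0.248306
  w ← 2.000000 + (0.32/6)·(k1 + 2k2 + 2k3 + k4) = 1.396126
w(1.32) ≈ 1.3961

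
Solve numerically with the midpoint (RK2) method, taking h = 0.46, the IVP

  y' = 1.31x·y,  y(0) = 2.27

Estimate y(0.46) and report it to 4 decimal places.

2.5846

Midpoint: k1 = f(x_n, y_n); k2 = f(x_n + h/2, y_n + (h/2)·k1); y_{n+1} = y_n + h·k2.
x=0.000000, y=2.270000:
  k1 = f(0.000000, 2.270000) = 0.000000
  k2 = f(0.230000, 2.270000) = 0.683951
  y ← 2.270000 + 0.46·0.683951 = 2.584617
y(0.46) ≈ 2.5846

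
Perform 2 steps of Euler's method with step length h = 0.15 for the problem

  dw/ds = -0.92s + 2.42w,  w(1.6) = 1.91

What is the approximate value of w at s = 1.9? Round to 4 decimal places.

Euler: w_{n+1} = w_n + h·f(s_n, w_n).
s=1.600000, w=1.910000: f=3.150200 → w ← 1.910000 + 0.15·3.150200 = 2.382530
s=1.750000, w=2.382530: f=4.155723 → w ← 2.382530 + 0.15·4.155723 = 3.005888
w(1.9) ≈ 3.0059

3.0059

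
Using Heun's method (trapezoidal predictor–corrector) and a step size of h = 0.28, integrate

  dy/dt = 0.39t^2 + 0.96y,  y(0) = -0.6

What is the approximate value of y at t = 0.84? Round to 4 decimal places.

-1.2363

Heun: k1 = f(t_n, y_n); k2 = f(t_n + h, y_n + h·k1); y_{n+1} = y_n + (h/2)·(k1 + k2).
t=0.000000, y=-0.600000:
  k1 = f(0.000000, -0.600000) = -0.576000
  k2 = f(0.280000, -0.761280) = -0.700253
  y ← -0.600000 + (0.28/2)·(-0.576000 + (-0.700253)) = -0.778675
t=0.280000, y=-0.778675:
  k1 = f(0.280000, -0.778675) = -0.716952
  k2 = f(0.560000, -0.979422) = -0.817941
  y ← -0.778675 + (0.28/2)·(-0.716952 + (-0.817941)) = -0.993560
t=0.560000, y=-0.993560:
  k1 = f(0.560000, -0.993560) = -0.831514
  k2 = f(0.840000, -1.226384) = -0.902145
  y ← -0.993560 + (0.28/2)·(-0.831514 + (-0.902145)) = -1.236273
y(0.84) ≈ -1.2363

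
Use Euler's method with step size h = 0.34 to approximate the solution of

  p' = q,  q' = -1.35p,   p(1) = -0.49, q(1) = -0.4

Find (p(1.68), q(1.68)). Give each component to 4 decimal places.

-0.6855, 0.1122

Euler on (p,q): p_{n+1} = p_n + h·p', q_{n+1} = q_n + h·q'.
1.000000: (-0.490000, -0.400000); f=(-0.400000, 0.661500) → (-0.626000, -0.175090)
1.340000: (-0.626000, -0.175090); f=(-0.175090, 0.845100) → (-0.685531, 0.112244)
(p(1.68), q(1.68)) ≈ (-0.6855, 0.1122)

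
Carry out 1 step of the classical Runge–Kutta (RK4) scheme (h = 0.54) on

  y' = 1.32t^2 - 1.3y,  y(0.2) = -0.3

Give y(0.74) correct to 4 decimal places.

-0.0072

RK4: k1 = f(t_n, y_n); k2 = f(t_n + h/2, y_n + (h/2)·k1); k3 = f(t_n + h/2, y_n + (h/2)·k2); k4 = f(t_n + h, y_n + h·k3); y_{n+1} = y_n + (h/6)·(k1 + 2k2 + 2k3 + k4).
t=0.200000, y=-0.300000:
  k1 = f(0.200000, -0.300000) = 0.442800
  k2 = f(0.470000, -0.180444) = 0.526165
  k3 = f(0.470000, -0.157935) = 0.496904
  k4 = f(0.740000, -0.031672) = 0.764005
  y ← -0.300000 + (0.54/6)·(k1 + 2k2 + 2k3 + k4) = -0.007235
y(0.74) ≈ -0.0072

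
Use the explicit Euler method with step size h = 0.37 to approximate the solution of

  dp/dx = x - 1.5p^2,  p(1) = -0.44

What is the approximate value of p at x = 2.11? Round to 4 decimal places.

Euler: p_{n+1} = p_n + h·f(x_n, p_n).
x=1.000000, p=-0.440000: f=0.709600 → p ← -0.440000 + 0.37·0.709600 = -0.177448
x=1.370000, p=-0.177448: f=1.322768 → p ← -0.177448 + 0.37·1.322768 = 0.311976
x=1.740000, p=0.311976: f=1.594006 → p ← 0.311976 + 0.37·1.594006 = 0.901759
p(2.11) ≈ 0.9018

0.9018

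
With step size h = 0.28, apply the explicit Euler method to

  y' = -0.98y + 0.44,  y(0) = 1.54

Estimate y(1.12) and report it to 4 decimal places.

Euler: y_{n+1} = y_n + h·f(x_n, y_n).
x=0.000000, y=1.540000: f=-1.069200 → y ← 1.540000 + 0.28·(-1.069200) = 1.240624
x=0.280000, y=1.240624: f=-0.775812 → y ← 1.240624 + 0.28·(-0.775812) = 1.023397
x=0.560000, y=1.023397: f=-0.562929 → y ← 1.023397 + 0.28·(-0.562929) = 0.865777
x=0.840000, y=0.865777: f=-0.408461 → y ← 0.865777 + 0.28·(-0.408461) = 0.751408
y(1.12) ≈ 0.7514

0.7514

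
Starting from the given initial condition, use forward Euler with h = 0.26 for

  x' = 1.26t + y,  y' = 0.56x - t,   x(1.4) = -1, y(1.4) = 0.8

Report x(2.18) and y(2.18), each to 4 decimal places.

0.8656, -0.6473

Euler on (x,y): x_{n+1} = x_n + h·x', y_{n+1} = y_n + h·y'.
1.400000: (-1.000000, 0.800000); f=(2.564000, -1.960000) → (-0.333360, 0.290400)
1.660000: (-0.333360, 0.290400); f=(2.382000, -1.846682) → (0.285960, -0.189737)
1.920000: (0.285960, -0.189737); f=(2.229463, -1.759862) → (0.865620, -0.647301)
(x(2.18), y(2.18)) ≈ (0.8656, -0.6473)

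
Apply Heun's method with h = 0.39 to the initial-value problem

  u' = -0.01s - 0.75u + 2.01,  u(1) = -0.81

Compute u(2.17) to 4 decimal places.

1.1930

Heun: k1 = f(s_n, u_n); k2 = f(s_n + h, u_n + h·k1); u_{n+1} = u_n + (h/2)·(k1 + k2).
s=1.000000, u=-0.810000:
  k1 = f(1.000000, -0.810000) = 2.607500
  k2 = f(1.390000, 0.206925) = 1.840906
  u ← -0.810000 + (0.39/2)·(2.607500 + 1.840906) = 0.057439
s=1.390000, u=0.057439:
  k1 = f(1.390000, 0.057439) = 1.953021
  k2 = f(1.780000, 0.819117) = 1.377862
  u ← 0.057439 + (0.39/2)·(1.953021 + 1.377862) = 0.706961
s=1.780000, u=0.706961:
  k1 = f(1.780000, 0.706961) = 1.461979
  k2 = f(2.170000, 1.277133) = 1.030450
  u ← 0.706961 + (0.39/2)·(1.461979 + 1.030450) = 1.192985
u(2.17) ≈ 1.1930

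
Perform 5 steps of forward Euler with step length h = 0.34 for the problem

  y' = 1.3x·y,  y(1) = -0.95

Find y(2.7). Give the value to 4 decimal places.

Euler: y_{n+1} = y_n + h·f(x_n, y_n).
x=1.000000, y=-0.950000: f=-1.235000 → y ← -0.950000 + 0.34·(-1.235000) = -1.369900
x=1.340000, y=-1.369900: f=-2.386366 → y ← -1.369900 + 0.34·(-2.386366) = -2.181264
x=1.680000, y=-2.181264: f=-4.763881 → y ← -2.181264 + 0.34·(-4.763881) = -3.800984
x=2.020000, y=-3.800984: f=-9.981384 → y ← -3.800984 + 0.34·(-9.981384) = -7.194655
x=2.360000, y=-7.194655: f=-22.073200 → y ← -7.194655 + 0.34·(-22.073200) = -14.699543
y(2.7) ≈ -14.6995

-14.6995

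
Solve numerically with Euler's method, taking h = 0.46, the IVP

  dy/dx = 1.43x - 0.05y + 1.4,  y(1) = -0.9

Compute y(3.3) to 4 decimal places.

8.3723

Euler: y_{n+1} = y_n + h·f(x_n, y_n).
x=1.000000, y=-0.900000: f=2.875000 → y ← -0.900000 + 0.46·2.875000 = 0.422500
x=1.460000, y=0.422500: f=3.466675 → y ← 0.422500 + 0.46·3.466675 = 2.017170
x=1.920000, y=2.017170: f=4.044741 → y ← 2.017170 + 0.46·4.044741 = 3.877752
x=2.380000, y=3.877752: f=4.609512 → y ← 3.877752 + 0.46·4.609512 = 5.998127
x=2.840000, y=5.998127: f=5.161294 → y ← 5.998127 + 0.46·5.161294 = 8.372322
y(3.3) ≈ 8.3723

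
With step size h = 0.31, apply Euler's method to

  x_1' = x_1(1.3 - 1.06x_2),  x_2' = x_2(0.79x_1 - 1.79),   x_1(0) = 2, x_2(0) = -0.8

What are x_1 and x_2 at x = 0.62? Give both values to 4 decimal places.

Euler on (x_1,x_2): x_1_{n+1} = x_1_n + h·x_1', x_2_{n+1} = x_2_n + h·x_2'.
0.000000: (2.000000, -0.800000); f=(4.296000, 0.168000) → (3.331760, -0.747920)
0.310000: (3.331760, -0.747920); f=(6.972691, -0.629816) → (5.493294, -0.943163)
(x_1(0.62), x_2(0.62)) ≈ (5.4933, -0.9432)

5.4933, -0.9432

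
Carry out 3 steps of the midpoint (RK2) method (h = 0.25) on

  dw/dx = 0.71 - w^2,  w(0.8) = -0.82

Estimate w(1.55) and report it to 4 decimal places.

-0.7670

Midpoint: k1 = f(x_n, w_n); k2 = f(x_n + h/2, w_n + (h/2)·k1); w_{n+1} = w_n + h·k2.
x=0.800000, w=-0.820000:
  k1 = f(0.800000, -0.820000) = 0.037600
  k2 = f(0.925000, -0.815300) = 0.045286
  w ← -0.820000 + 0.25·0.045286 = -0.808679
x=1.050000, w=-0.808679:
  k1 = f(1.050000, -0.808679) = 0.056039
  k2 = f(1.175000, -0.801674) = 0.067319
  w ← -0.808679 + 0.25·0.067319 = -0.791849
x=1.300000, w=-0.791849:
  k1 = f(1.300000, -0.791849) = 0.082976
  k2 = f(1.425000, -0.781477) = 0.099294
  w ← -0.791849 + 0.25·0.099294 = -0.767025
w(1.55) ≈ -0.7670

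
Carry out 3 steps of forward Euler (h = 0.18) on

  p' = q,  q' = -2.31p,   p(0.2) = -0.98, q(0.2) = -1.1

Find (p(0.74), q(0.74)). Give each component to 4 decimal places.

Euler on (p,q): p_{n+1} = p_n + h·p', q_{n+1} = q_n + h·q'.
0.200000: (-0.980000, -1.100000); f=(-1.100000, 2.263800) → (-1.178000, -0.692516)
0.380000: (-1.178000, -0.692516); f=(-0.692516, 2.721180) → (-1.302653, -0.202704)
0.560000: (-1.302653, -0.202704); f=(-0.202704, 3.009128) → (-1.339140, 0.338939)
(p(0.74), q(0.74)) ≈ (-1.3391, 0.3389)

-1.3391, 0.3389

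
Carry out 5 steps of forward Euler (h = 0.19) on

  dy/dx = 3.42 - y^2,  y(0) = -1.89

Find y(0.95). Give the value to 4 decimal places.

Euler: y_{n+1} = y_n + h·f(x_n, y_n).
x=0.000000, y=-1.890000: f=-0.152100 → y ← -1.890000 + 0.19·(-0.152100) = -1.918899
x=0.190000, y=-1.918899: f=-0.262173 → y ← -1.918899 + 0.19·(-0.262173) = -1.968712
x=0.380000, y=-1.968712: f=-0.455827 → y ← -1.968712 + 0.19·(-0.455827) = -2.055319
x=0.570000, y=-2.055319: f=-0.804336 → y ← -2.055319 + 0.19·(-0.804336) = -2.208143
x=0.760000, y=-2.208143: f=-1.455895 → y ← -2.208143 + 0.19·(-1.455895) = -2.484763
y(0.95) ≈ -2.4848

-2.4848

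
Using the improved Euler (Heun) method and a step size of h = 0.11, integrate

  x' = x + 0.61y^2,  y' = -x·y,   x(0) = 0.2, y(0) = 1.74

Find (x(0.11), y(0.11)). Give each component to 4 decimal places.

0.4331, 1.6811

Heun on (x,y): k1 = f(t_n, state_n); k2 = f(t_n + h, state_n + h·k1); state_{n+1} = state_n + (h/2)·(k1 + k2).
0.000000: (0.200000, 1.740000)
  k1 = (2.046836, -0.348000)
  predictor → (0.425152, 1.701720)
  k2 = (2.191621, -0.723490)
  → (0.433115, 1.681068)
(x(0.11), y(0.11)) ≈ (0.4331, 1.6811)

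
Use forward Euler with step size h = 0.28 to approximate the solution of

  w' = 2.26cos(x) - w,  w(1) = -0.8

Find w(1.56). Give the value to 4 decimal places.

Euler: w_{n+1} = w_n + h·f(x_n, w_n).
x=1.000000, w=-0.800000: f=2.021083 → w ← -0.800000 + 0.28·2.021083 = -0.234097
x=1.280000, w=-0.234097: f=0.882073 → w ← -0.234097 + 0.28·0.882073 = 0.012884
w(1.56) ≈ 0.0129

0.0129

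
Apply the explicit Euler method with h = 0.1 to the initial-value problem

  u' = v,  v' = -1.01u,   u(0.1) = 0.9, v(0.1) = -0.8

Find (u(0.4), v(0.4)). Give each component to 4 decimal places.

Euler on (u,v): u_{n+1} = u_n + h·u', v_{n+1} = v_n + h·v'.
0.100000: (0.900000, -0.800000); f=(-0.800000, -0.909000) → (0.820000, -0.890900)
0.200000: (0.820000, -0.890900); f=(-0.890900, -0.828200) → (0.730910, -0.973720)
0.300000: (0.730910, -0.973720); f=(-0.973720, -0.738219) → (0.633538, -1.047542)
(u(0.4), v(0.4)) ≈ (0.6335, -1.0475)

0.6335, -1.0475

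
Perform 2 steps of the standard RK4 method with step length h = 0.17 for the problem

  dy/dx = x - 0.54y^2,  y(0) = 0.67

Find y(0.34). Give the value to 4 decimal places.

0.6502

RK4: k1 = f(x_n, y_n); k2 = f(x_n + h/2, y_n + (h/2)·k1); k3 = f(x_n + h/2, y_n + (h/2)·k2); k4 = f(x_n + h, y_n + h·k3); y_{n+1} = y_n + (h/6)·(k1 + 2k2 + 2k3 + k4).
x=0.000000, y=0.670000:
  k1 = f(0.000000, 0.670000) = -0.242406
  k2 = f(0.085000, 0.649395) = -0.142726
  k3 = f(0.085000, 0.657868) = -0.148707
  k4 = f(0.170000, 0.644720) = -0.054458
  y ← 0.670000 + (0.17/6)·(k1 + 2k2 + 2k3 + k4) = 0.645074
x=0.170000, y=0.645074:
  k1 = f(0.170000, 0.645074) = -0.054705
  k2 = f(0.255000, 0.640424) = 0.033523
  k3 = f(0.255000, 0.647924) = 0.028305
  k4 = f(0.340000, 0.649886) = 0.111930
  y ← 0.645074 + (0.17/6)·(k1 + 2k2 + 2k3 + k4) = 0.650199
y(0.34) ≈ 0.6502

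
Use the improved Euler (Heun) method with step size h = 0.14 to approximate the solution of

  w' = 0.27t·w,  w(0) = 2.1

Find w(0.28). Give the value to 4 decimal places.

Heun: k1 = f(t_n, w_n); k2 = f(t_n + h, w_n + h·k1); w_{n+1} = w_n + (h/2)·(k1 + k2).
t=0.000000, w=2.100000:
  k1 = f(0.000000, 2.100000) = 0.000000
  k2 = f(0.140000, 2.100000) = 0.079380
  w ← 2.100000 + (0.14/2)·(0.000000 + 0.079380) = 2.105557
t=0.140000, w=2.105557:
  k1 = f(0.140000, 2.105557) = 0.079590
  k2 = f(0.280000, 2.116699) = 0.160022
  w ← 2.105557 + (0.14/2)·(0.079590 + 0.160022) = 2.122329
w(0.28) ≈ 2.1223

2.1223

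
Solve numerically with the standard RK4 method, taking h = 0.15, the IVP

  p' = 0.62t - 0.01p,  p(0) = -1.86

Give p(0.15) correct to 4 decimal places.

-1.8502

RK4: k1 = f(t_n, p_n); k2 = f(t_n + h/2, p_n + (h/2)·k1); k3 = f(t_n + h/2, p_n + (h/2)·k2); k4 = f(t_n + h, p_n + h·k3); p_{n+1} = p_n + (h/6)·(k1 + 2k2 + 2k3 + k4).
t=0.000000, p=-1.860000:
  k1 = f(0.000000, -1.860000) = 0.018600
  k2 = f(0.075000, -1.858605) = 0.065086
  k3 = f(0.075000, -1.855119) = 0.065051
  k4 = f(0.150000, -1.850242) = 0.111502
  p ← -1.860000 + (0.15/6)·(k1 + 2k2 + 2k3 + k4) = -1.850241
p(0.15) ≈ -1.8502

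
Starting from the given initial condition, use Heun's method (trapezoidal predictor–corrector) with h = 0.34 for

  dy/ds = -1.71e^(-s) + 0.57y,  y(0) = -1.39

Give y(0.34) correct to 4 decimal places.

Heun: k1 = f(s_n, y_n); k2 = f(s_n + h, y_n + h·k1); y_{n+1} = y_n + (h/2)·(k1 + k2).
s=0.000000, y=-1.390000:
  k1 = f(0.000000, -1.390000) = -2.502300
  k2 = f(0.340000, -2.240782) = -2.494373
  y ← -1.390000 + (0.34/2)·(-2.502300 + (-2.494373)) = -2.239434
y(0.34) ≈ -2.2394

-2.2394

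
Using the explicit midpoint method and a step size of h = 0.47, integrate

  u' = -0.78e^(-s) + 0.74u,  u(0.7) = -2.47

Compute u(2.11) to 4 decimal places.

Midpoint: k1 = f(s_n, u_n); k2 = f(s_n + h/2, u_n + (h/2)·k1); u_{n+1} = u_n + h·k2.
s=0.700000, u=-2.470000:
  k1 = f(0.700000, -2.470000) = -2.215137
  k2 = f(0.935000, -2.990557) = -2.519229
  u ← -2.470000 + 0.47·(-2.519229) = -3.654038
s=1.170000, u=-3.654038:
  k1 = f(1.170000, -3.654038) = -2.946074
  k2 = f(1.405000, -4.346365) = -3.407697
  u ← -3.654038 + 0.47·(-3.407697) = -5.255655
s=1.640000, u=-5.255655:
  k1 = f(1.640000, -5.255655) = -4.040489
  k2 = f(1.875000, -6.205170) = -4.711443
  u ← -5.255655 + 0.47·(-4.711443) = -7.470033
u(2.11) ≈ -7.4700

-7.4700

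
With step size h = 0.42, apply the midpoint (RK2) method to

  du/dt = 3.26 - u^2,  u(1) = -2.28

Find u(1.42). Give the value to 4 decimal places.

Midpoint: k1 = f(t_n, u_n); k2 = f(t_n + h/2, u_n + (h/2)·k1); u_{n+1} = u_n + h·k2.
t=1.000000, u=-2.280000:
  k1 = f(1.000000, -2.280000) = -1.938400
  k2 = f(1.210000, -2.687064) = -3.960313
  u ← -2.280000 + 0.42·(-3.960313) = -3.943331
u(1.42) ≈ -3.9433

-3.9433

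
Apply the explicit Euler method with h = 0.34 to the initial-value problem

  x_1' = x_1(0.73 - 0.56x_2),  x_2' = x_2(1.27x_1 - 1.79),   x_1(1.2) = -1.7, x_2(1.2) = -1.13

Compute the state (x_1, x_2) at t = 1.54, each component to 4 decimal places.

Euler on (x_1,x_2): x_1_{n+1} = x_1_n + h·x_1', x_2_{n+1} = x_2_n + h·x_2'.
1.200000: (-1.700000, -1.130000); f=(-2.316760, 4.462370) → (-2.487698, 0.387206)
(x_1(1.54), x_2(1.54)) ≈ (-2.4877, 0.3872)

-2.4877, 0.3872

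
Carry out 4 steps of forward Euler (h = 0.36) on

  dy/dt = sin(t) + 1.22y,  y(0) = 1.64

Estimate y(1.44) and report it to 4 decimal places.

Euler: y_{n+1} = y_n + h·f(t_n, y_n).
t=0.000000, y=1.640000: f=2.000800 → y ← 1.640000 + 0.36·2.000800 = 2.360288
t=0.360000, y=2.360288: f=3.231826 → y ← 2.360288 + 0.36·3.231826 = 3.523745
t=0.720000, y=3.523745: f=4.958354 → y ← 3.523745 + 0.36·4.958354 = 5.308753
t=1.080000, y=5.308753: f=7.358636 → y ← 5.308753 + 0.36·7.358636 = 7.957862
y(1.44) ≈ 7.9579

7.9579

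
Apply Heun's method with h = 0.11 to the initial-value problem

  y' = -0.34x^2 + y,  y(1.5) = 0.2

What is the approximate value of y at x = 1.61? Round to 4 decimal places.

Heun: k1 = f(x_n, y_n); k2 = f(x_n + h, y_n + h·k1); y_{n+1} = y_n + (h/2)·(k1 + k2).
x=1.500000, y=0.200000:
  k1 = f(1.500000, 0.200000) = -0.565000
  k2 = f(1.610000, 0.137850) = -0.743464
  y ← 0.200000 + (0.11/2)·(-0.565000 + (-0.743464)) = 0.128034
y(1.61) ≈ 0.1280

0.1280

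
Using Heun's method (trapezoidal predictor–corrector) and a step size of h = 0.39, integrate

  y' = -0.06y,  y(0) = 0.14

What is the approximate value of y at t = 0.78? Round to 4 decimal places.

Heun: k1 = f(t_n, y_n); k2 = f(t_n + h, y_n + h·k1); y_{n+1} = y_n + (h/2)·(k1 + k2).
t=0.000000, y=0.140000:
  k1 = f(0.000000, 0.140000) = -0.008400
  k2 = f(0.390000, 0.136724) = -0.008203
  y ← 0.140000 + (0.39/2)·(-0.008400 + (-0.008203)) = 0.136762
t=0.390000, y=0.136762:
  k1 = f(0.390000, 0.136762) = -0.008206
  k2 = f(0.780000, 0.133562) = -0.008014
  y ← 0.136762 + (0.39/2)·(-0.008206 + (-0.008014)) = 0.133600
y(0.78) ≈ 0.1336

0.1336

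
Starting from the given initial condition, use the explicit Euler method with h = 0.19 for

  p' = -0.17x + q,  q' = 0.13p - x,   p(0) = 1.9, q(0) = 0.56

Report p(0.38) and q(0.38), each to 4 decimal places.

Euler on (p,q): p_{n+1} = p_n + h·p', q_{n+1} = q_n + h·q'.
0.000000: (1.900000, 0.560000); f=(0.560000, 0.247000) → (2.006400, 0.606930)
0.190000: (2.006400, 0.606930); f=(0.574630, 0.070832) → (2.115580, 0.620388)
(p(0.38), q(0.38)) ≈ (2.1156, 0.6204)

2.1156, 0.6204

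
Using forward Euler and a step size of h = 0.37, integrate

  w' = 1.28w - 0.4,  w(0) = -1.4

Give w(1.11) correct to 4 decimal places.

Euler: w_{n+1} = w_n + h·f(x_n, w_n).
x=0.000000, w=-1.400000: f=-2.192000 → w ← -1.400000 + 0.37·(-2.192000) = -2.211040
x=0.370000, w=-2.211040: f=-3.230131 → w ← -2.211040 + 0.37·(-3.230131) = -3.406189
x=0.740000, w=-3.406189: f=-4.759921 → w ← -3.406189 + 0.37·(-4.759921) = -5.167359
w(1.11) ≈ -5.1674

-5.1674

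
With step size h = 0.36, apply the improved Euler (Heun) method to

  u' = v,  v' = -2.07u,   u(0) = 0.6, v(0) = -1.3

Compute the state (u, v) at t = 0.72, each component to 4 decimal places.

-0.5216, -1.4002

Heun on (u,v): k1 = f(t_n, state_n); k2 = f(t_n + h, state_n + h·k1); state_{n+1} = state_n + (h/2)·(k1 + k2).
0.000000: (0.600000, -1.300000)
  k1 = (-1.300000, -1.242000)
  predictor → (0.132000, -1.747120)
  k2 = (-1.747120, -0.273240)
  → (0.051518, -1.572743)
0.360000: (0.051518, -1.572743)
  k1 = (-1.572743, -0.106643)
  predictor → (-0.514669, -1.611135)
  k2 = (-1.611135, 1.065365)
  → (-0.521580, -1.400173)
(u(0.72), v(0.72)) ≈ (-0.5216, -1.4002)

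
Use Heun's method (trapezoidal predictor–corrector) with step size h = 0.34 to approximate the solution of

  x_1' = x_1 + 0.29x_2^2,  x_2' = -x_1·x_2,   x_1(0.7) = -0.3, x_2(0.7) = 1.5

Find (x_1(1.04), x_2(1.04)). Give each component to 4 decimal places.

-0.1360, 1.6271

Heun on (x_1,x_2): k1 = f(s_n, state_n); k2 = f(s_n + h, state_n + h·k1); state_{n+1} = state_n + (h/2)·(k1 + k2).
0.700000: (-0.300000, 1.500000)
  k1 = (0.352500, 0.450000)
  predictor → (-0.180150, 1.653000)
  k2 = (0.612249, 0.297788)
  → (-0.135993, 1.627124)
(x_1(1.04), x_2(1.04)) ≈ (-0.1360, 1.6271)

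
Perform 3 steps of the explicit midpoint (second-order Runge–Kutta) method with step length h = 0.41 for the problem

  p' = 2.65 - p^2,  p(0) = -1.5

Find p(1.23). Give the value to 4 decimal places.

0.5144

Midpoint: k1 = f(t_n, p_n); k2 = f(t_n + h/2, p_n + (h/2)·k1); p_{n+1} = p_n + h·k2.
t=0.000000, p=-1.500000:
  k1 = f(0.000000, -1.500000) = 0.400000
  k2 = f(0.205000, -1.418000) = 0.639276
  p ← -1.500000 + 0.41·0.639276 = -1.237897
t=0.410000, p=-1.237897:
  k1 = f(0.410000, -1.237897) = 1.117611
  k2 = f(0.615000, -1.008787) = 1.632350
  p ← -1.237897 + 0.41·1.632350 = -0.568633
t=0.820000, p=-0.568633:
  k1 = f(0.820000, -0.568633) = 2.326656
  k2 = f(1.025000, -0.091669) = 2.641597
  p ← -0.568633 + 0.41·2.641597 = 0.514421
p(1.23) ≈ 0.5144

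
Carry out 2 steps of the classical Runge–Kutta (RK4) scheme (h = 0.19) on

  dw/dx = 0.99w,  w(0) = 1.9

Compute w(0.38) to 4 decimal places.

RK4: k1 = f(x_n, w_n); k2 = f(x_n + h/2, w_n + (h/2)·k1); k3 = f(x_n + h/2, w_n + (h/2)·k2); k4 = f(x_n + h, w_n + h·k3); w_{n+1} = w_n + (h/6)·(k1 + 2k2 + 2k3 + k4).
x=0.000000, w=1.900000:
  k1 = f(0.000000, 1.900000) = 1.881000
  k2 = f(0.095000, 2.078695) = 2.057908
  k3 = f(0.095000, 2.095501) = 2.074546
  k4 = f(0.190000, 2.294164) = 2.271222
  w ← 1.900000 + (0.19/6)·(k1 + 2k2 + 2k3 + k4) = 2.293209
x=0.190000, w=2.293209:
  k1 = f(0.190000, 2.293209) = 2.270277
  k2 = f(0.285000, 2.508885) = 2.483797
  k3 = f(0.285000, 2.529170) = 2.503878
  k4 = f(0.380000, 2.768946) = 2.741257
  w ← 2.293209 + (0.19/6)·(k1 + 2k2 + 2k3 + k4) = 2.767794
w(0.38) ≈ 2.7678

2.7678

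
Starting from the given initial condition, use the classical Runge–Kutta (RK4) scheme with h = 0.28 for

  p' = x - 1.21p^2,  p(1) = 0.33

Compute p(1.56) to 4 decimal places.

0.8095

RK4: k1 = f(x_n, p_n); k2 = f(x_n + h/2, p_n + (h/2)·k1); k3 = f(x_n + h/2, p_n + (h/2)·k2); k4 = f(x_n + h, p_n + h·k3); p_{n+1} = p_n + (h/6)·(k1 + 2k2 + 2k3 + k4).
x=1.000000, p=0.330000:
  k1 = f(1.000000, 0.330000) = 0.868231
  k2 = f(1.140000, 0.451552) = 0.893282
  k3 = f(1.140000, 0.455059) = 0.889434
  k4 = f(1.280000, 0.579042) = 0.874300
  p ← 0.330000 + (0.28/6)·(k1 + 2k2 + 2k3 + k4) = 0.577705
x=1.280000, p=0.577705:
  k1 = f(1.280000, 0.577705) = 0.876171
  k2 = f(1.420000, 0.700369) = 0.826475
  k3 = f(1.420000, 0.693411) = 0.838209
  k4 = f(1.560000, 0.812403) = 0.761401
  p ← 0.577705 + (0.28/6)·(k1 + 2k2 + 2k3 + k4) = 0.809495
p(1.56) ≈ 0.8095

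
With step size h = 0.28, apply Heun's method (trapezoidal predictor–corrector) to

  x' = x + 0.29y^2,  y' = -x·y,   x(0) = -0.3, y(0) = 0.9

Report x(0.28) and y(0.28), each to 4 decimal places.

-0.3150, 0.9813

Heun on (x,y): k1 = f(t_n, state_n); k2 = f(t_n + h, state_n + h·k1); state_{n+1} = state_n + (h/2)·(k1 + k2).
0.000000: (-0.300000, 0.900000)
  k1 = (-0.065100, 0.270000)
  predictor → (-0.318228, 0.975600)
  k2 = (-0.042207, 0.310463)
  → (-0.315023, 0.981265)
(x(0.28), y(0.28)) ≈ (-0.3150, 0.9813)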